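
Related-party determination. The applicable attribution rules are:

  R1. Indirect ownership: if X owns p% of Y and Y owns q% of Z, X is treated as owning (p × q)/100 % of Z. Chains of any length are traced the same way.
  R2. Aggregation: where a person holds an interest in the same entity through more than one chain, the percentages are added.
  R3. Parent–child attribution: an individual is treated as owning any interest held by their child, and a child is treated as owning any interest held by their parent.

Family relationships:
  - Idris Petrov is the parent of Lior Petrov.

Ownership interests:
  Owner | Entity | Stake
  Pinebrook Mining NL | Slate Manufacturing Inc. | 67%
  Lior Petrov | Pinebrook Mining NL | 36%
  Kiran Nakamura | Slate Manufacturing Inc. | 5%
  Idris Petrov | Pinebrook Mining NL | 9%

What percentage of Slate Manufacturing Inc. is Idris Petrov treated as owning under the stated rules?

By parent–child attribution (R3), Idris Petrov is treated as also owning Lior Petrov's interest in Pinebrook Mining NL, giving 9% + 36% = 45%.
Chain via Pinebrook Mining NL (R1): 45% × 67% = 30.15% of Slate Manufacturing Inc.

30.15%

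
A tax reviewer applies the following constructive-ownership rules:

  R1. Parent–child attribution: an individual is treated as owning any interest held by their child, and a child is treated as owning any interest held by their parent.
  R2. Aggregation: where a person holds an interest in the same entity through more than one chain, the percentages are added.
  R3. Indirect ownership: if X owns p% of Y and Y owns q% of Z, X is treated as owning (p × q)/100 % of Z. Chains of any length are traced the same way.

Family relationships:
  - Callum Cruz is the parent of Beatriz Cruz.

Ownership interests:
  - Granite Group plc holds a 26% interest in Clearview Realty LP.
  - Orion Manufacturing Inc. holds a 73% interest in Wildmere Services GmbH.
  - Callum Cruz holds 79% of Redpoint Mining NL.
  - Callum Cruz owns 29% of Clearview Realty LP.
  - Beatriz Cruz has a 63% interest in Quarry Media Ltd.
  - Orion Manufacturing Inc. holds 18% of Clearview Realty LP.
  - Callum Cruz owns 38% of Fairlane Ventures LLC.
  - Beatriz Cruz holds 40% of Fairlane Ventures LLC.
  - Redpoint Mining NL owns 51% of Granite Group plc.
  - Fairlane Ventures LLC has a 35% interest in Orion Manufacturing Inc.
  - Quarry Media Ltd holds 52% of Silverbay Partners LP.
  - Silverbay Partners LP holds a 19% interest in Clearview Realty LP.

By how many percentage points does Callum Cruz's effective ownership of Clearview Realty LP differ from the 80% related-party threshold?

29.3862

By parent–child attribution (R1), Callum Cruz is treated as also owning Beatriz Cruz's interest in Fairlane Ventures LLC, giving 38% + 40% = 78%.
By parent–child attribution (R1), Callum Cruz is treated as owning Beatriz Cruz's 63% interest in Quarry Media Ltd.
Chain via Fairlane Ventures LLC → Orion Manufacturing Inc. (R3): 78% × 35% × 18% = 4.914% of Clearview Realty LP.
Chain via Redpoint Mining NL → Granite Group plc (R3): 79% × 51% × 26% = 10.4754% of Clearview Realty LP.
Direct interest in Clearview Realty LP: 29%.
Chain via Quarry Media Ltd → Silverbay Partners LP (R3): 63% × 52% × 19% = 6.2244% of Clearview Realty LP.
Aggregating (R2): 4.914% + 10.4754% + 29% + 6.2244% = 50.6138%.
50.6138% falls short of the 80% threshold by 29.3862 percentage points.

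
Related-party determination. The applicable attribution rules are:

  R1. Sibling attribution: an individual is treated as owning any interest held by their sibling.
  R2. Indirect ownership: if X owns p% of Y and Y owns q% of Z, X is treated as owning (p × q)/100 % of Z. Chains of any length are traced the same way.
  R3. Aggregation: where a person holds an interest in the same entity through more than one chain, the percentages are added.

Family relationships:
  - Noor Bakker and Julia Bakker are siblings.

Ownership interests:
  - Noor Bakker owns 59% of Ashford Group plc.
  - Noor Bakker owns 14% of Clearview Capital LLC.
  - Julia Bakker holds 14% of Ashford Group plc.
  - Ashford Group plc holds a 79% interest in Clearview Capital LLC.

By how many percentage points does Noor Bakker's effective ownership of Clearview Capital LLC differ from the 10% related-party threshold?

By sibling attribution (R1), Noor Bakker is treated as also owning Julia Bakker's interest in Ashford Group plc, giving 59% + 14% = 73%.
Chain via Ashford Group plc (R2): 73% × 79% = 57.67% of Clearview Capital LLC.
Direct interest in Clearview Capital LLC: 14%.
Aggregating (R3): 57.67% + 14% = 71.67%.
71.67% exceeds the 10% threshold by 61.67 percentage points.

61.67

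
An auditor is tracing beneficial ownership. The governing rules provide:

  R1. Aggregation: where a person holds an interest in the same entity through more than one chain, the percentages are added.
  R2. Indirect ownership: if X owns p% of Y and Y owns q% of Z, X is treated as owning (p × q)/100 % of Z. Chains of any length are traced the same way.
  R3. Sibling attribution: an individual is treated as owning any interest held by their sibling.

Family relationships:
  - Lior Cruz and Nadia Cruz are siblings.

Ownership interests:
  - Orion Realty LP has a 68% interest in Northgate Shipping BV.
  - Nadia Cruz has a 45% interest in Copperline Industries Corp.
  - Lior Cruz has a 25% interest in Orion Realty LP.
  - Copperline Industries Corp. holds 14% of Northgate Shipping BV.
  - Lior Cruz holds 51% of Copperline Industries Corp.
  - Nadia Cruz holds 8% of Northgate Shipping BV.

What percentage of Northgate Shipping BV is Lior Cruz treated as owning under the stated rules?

By sibling attribution (R3), Lior Cruz is treated as also owning Nadia Cruz's interest in Copperline Industries Corp, giving 51% + 45% = 96%.
By sibling attribution (R3), Lior Cruz is treated as owning Nadia Cruz's 8% interest in Northgate Shipping BV.
Chain via Copperline Industries Corp. (R2): 96% × 14% = 13.44% of Northgate Shipping BV.
Chain via Orion Realty LP (R2): 25% × 68% = 17% of Northgate Shipping BV.
Direct interest in Northgate Shipping BV: 8%.
Aggregating (R1): 13.44% + 17% + 8% = 38.44%.

38.44%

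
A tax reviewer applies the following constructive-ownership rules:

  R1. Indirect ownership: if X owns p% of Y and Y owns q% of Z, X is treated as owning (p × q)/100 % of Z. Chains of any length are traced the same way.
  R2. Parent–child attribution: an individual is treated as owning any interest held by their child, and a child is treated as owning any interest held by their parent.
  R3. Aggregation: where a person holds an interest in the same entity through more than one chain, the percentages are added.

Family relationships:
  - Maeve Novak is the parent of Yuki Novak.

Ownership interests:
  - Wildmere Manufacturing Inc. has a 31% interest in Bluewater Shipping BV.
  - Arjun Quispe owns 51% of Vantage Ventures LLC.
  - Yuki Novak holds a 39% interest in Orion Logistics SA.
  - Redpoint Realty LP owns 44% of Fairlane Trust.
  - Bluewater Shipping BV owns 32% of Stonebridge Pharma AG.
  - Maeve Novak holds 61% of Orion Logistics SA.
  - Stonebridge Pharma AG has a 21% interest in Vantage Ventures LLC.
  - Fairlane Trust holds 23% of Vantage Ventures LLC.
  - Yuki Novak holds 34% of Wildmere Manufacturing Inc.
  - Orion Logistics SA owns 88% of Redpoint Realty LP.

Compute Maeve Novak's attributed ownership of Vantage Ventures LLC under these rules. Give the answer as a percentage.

9.613888%

By parent–child attribution (R2), Maeve Novak is treated as also owning Yuki Novak's interest in Orion Logistics SA, giving 61% + 39% = 100%.
By parent–child attribution (R2), Maeve Novak is treated as owning Yuki Novak's 34% interest in Wildmere Manufacturing Inc.
Chain via Orion Logistics SA → Redpoint Realty LP → Fairlane Trust (R1): 100% × 88% × 44% × 23% = 8.9056% of Vantage Ventures LLC.
Chain via Wildmere Manufacturing Inc. → Bluewater Shipping BV → Stonebridge Pharma AG (R1): 34% × 31% × 32% × 21% = 0.708288% of Vantage Ventures LLC.
Aggregating (R3): 8.9056% + 0.708288% = 9.613888%.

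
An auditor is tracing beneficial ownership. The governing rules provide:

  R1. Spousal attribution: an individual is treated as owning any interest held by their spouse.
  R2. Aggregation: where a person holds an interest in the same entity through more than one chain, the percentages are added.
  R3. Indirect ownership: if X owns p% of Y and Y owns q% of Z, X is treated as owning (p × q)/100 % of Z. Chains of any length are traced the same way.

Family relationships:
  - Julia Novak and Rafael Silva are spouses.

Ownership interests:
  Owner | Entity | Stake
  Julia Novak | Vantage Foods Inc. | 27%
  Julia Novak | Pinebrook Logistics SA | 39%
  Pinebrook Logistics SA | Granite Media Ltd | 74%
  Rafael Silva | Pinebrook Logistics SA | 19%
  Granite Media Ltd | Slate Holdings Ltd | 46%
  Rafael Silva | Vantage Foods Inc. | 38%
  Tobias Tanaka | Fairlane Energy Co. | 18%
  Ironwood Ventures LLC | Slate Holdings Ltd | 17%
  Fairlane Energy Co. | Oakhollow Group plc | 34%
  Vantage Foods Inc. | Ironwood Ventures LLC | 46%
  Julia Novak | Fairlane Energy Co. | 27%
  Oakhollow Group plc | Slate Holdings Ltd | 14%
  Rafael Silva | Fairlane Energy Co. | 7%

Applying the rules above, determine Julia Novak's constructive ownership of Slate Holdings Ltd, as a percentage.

26.4446%

By spousal attribution (R1), Julia Novak is treated as also owning Rafael Silva's interest in Vantage Foods Inc, giving 27% + 38% = 65%.
By spousal attribution (R1), Julia Novak is treated as also owning Rafael Silva's interest in Fairlane Energy Co, giving 27% + 7% = 34%.
By spousal attribution (R1), Julia Novak is treated as also owning Rafael Silva's interest in Pinebrook Logistics SA, giving 39% + 19% = 58%.
Chain via Vantage Foods Inc. → Ironwood Ventures LLC (R3): 65% × 46% × 17% = 5.083% of Slate Holdings Ltd.
Chain via Fairlane Energy Co. → Oakhollow Group plc (R3): 34% × 34% × 14% = 1.6184% of Slate Holdings Ltd.
Chain via Pinebrook Logistics SA → Granite Media Ltd (R3): 58% × 74% × 46% = 19.7432% of Slate Holdings Ltd.
Aggregating (R2): 5.083% + 1.6184% + 19.7432% = 26.4446%.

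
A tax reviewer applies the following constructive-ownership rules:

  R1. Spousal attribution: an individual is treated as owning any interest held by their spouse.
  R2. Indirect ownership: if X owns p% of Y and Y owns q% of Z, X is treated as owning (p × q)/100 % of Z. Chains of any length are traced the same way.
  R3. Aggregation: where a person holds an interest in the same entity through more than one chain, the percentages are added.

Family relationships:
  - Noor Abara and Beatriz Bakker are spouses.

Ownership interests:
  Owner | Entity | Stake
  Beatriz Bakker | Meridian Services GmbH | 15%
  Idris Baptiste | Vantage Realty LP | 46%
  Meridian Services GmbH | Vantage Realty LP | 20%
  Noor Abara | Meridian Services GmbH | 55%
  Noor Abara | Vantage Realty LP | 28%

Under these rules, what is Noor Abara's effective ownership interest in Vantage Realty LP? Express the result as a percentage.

42%

By spousal attribution (R1), Noor Abara is treated as also owning Beatriz Bakker's interest in Meridian Services GmbH, giving 55% + 15% = 70%.
Chain via Meridian Services GmbH (R2): 70% × 20% = 14% of Vantage Realty LP.
Direct interest in Vantage Realty LP: 28%.
Aggregating (R3): 14% + 28% = 42%.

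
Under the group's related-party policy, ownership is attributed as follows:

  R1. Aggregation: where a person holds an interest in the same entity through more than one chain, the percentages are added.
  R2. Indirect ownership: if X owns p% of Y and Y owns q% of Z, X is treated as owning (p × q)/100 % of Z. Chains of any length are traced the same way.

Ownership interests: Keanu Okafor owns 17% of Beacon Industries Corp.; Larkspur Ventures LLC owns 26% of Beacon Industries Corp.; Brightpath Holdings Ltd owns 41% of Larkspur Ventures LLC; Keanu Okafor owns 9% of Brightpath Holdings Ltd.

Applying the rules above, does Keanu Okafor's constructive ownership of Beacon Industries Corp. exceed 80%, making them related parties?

No

Chain via Brightpath Holdings Ltd → Larkspur Ventures LLC (R2): 9% × 41% × 26% = 0.9594% of Beacon Industries Corp.
Direct interest in Beacon Industries Corp: 17%.
Aggregating (R1): 0.9594% + 17% = 17.9594%.
17.9594% does not exceed the 80% threshold, so Keanu is not a related party to Beacon Industries Corp.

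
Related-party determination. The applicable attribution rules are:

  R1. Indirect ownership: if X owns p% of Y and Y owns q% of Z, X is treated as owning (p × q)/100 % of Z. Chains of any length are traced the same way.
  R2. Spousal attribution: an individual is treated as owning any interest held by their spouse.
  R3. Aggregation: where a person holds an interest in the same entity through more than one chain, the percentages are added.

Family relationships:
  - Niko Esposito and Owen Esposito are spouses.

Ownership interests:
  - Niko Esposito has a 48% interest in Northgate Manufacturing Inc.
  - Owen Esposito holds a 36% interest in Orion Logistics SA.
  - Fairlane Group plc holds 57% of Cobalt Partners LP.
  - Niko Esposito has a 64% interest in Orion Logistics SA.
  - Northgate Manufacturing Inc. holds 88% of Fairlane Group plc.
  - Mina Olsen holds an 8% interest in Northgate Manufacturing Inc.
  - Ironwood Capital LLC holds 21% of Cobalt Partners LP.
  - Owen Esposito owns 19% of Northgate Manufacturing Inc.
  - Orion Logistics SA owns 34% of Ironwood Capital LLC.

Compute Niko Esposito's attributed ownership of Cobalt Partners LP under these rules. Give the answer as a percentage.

40.7472%

By spousal attribution (R2), Niko Esposito is treated as also owning Owen Esposito's interest in Orion Logistics SA, giving 64% + 36% = 100%.
By spousal attribution (R2), Niko Esposito is treated as also owning Owen Esposito's interest in Northgate Manufacturing Inc, giving 48% + 19% = 67%.
Chain via Orion Logistics SA → Ironwood Capital LLC (R1): 100% × 34% × 21% = 7.14% of Cobalt Partners LP.
Chain via Northgate Manufacturing Inc. → Fairlane Group plc (R1): 67% × 88% × 57% = 33.6072% of Cobalt Partners LP.
Aggregating (R3): 7.14% + 33.6072% = 40.7472%.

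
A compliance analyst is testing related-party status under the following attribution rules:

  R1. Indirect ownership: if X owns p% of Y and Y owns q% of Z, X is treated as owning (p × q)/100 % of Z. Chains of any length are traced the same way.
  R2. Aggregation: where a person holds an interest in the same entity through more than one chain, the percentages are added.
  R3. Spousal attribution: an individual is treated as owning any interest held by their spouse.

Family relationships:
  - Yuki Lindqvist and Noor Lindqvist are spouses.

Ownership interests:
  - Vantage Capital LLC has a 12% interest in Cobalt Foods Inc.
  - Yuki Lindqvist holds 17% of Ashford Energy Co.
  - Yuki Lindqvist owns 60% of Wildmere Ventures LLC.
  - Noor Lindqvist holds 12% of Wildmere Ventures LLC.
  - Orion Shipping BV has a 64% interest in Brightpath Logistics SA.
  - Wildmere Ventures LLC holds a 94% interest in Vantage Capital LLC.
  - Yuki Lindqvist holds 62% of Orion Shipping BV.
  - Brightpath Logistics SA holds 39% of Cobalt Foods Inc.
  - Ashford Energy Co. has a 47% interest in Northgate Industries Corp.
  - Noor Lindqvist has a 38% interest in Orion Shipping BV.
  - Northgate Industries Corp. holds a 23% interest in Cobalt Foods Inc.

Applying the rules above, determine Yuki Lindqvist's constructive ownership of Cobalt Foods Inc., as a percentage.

34.9193%

By spousal attribution (R3), Yuki Lindqvist is treated as also owning Noor Lindqvist's interest in Orion Shipping BV, giving 62% + 38% = 100%.
By spousal attribution (R3), Yuki Lindqvist is treated as also owning Noor Lindqvist's interest in Wildmere Ventures LLC, giving 60% + 12% = 72%.
Chain via Orion Shipping BV → Brightpath Logistics SA (R1): 100% × 64% × 39% = 24.96% of Cobalt Foods Inc.
Chain via Wildmere Ventures LLC → Vantage Capital LLC (R1): 72% × 94% × 12% = 8.1216% of Cobalt Foods Inc.
Chain via Ashford Energy Co. → Northgate Industries Corp. (R1): 17% × 47% × 23% = 1.8377% of Cobalt Foods Inc.
Aggregating (R2): 24.96% + 8.1216% + 1.8377% = 34.9193%.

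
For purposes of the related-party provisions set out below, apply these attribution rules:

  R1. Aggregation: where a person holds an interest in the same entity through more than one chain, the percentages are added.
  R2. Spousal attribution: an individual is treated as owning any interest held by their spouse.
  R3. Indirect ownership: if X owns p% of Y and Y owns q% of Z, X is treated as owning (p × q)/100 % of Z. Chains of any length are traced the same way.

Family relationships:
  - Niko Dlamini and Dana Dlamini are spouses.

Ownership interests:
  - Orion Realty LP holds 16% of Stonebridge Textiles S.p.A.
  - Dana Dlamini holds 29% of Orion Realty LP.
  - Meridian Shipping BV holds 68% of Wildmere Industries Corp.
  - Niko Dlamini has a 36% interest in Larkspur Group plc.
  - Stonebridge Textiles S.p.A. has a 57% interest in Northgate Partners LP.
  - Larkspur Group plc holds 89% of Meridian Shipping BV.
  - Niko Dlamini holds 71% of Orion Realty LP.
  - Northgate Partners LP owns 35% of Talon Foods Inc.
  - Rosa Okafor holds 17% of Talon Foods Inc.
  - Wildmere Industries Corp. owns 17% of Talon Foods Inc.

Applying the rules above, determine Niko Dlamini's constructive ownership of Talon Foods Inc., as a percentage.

6.895824%

By spousal attribution (R2), Niko Dlamini is treated as also owning Dana Dlamini's interest in Orion Realty LP, giving 71% + 29% = 100%.
Chain via Orion Realty LP → Stonebridge Textiles S.p.A. → Northgate Partners LP (R3): 100% × 16% × 57% × 35% = 3.192% of Talon Foods Inc.
Chain via Larkspur Group plc → Meridian Shipping BV → Wildmere Industries Corp. (R3): 36% × 89% × 68% × 17% = 3.703824% of Talon Foods Inc.
Aggregating (R1): 3.192% + 3.703824% = 6.895824%.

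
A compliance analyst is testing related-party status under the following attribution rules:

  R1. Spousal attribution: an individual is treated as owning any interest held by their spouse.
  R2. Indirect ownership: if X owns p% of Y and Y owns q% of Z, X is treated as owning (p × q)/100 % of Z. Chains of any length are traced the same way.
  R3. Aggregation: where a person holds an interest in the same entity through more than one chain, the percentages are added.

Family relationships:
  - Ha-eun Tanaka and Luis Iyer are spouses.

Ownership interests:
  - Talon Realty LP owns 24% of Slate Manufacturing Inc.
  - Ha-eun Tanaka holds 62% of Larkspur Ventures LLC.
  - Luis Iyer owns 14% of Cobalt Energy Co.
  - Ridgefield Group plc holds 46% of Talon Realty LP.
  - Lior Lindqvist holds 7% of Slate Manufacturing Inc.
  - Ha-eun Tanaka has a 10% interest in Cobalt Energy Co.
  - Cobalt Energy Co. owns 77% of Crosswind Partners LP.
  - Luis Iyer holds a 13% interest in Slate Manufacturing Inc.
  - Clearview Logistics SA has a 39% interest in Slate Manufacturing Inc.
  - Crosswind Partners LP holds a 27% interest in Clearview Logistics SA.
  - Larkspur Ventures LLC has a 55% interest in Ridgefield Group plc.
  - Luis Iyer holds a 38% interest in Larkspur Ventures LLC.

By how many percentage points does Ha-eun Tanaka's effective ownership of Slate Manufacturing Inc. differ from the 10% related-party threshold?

11.017944

By spousal attribution (R1), Ha-eun Tanaka is treated as also owning Luis Iyer's interest in Cobalt Energy Co, giving 10% + 14% = 24%.
By spousal attribution (R1), Ha-eun Tanaka is treated as also owning Luis Iyer's interest in Larkspur Ventures LLC, giving 62% + 38% = 100%.
By spousal attribution (R1), Ha-eun Tanaka is treated as owning Luis Iyer's 13% interest in Slate Manufacturing Inc.
Chain via Cobalt Energy Co. → Crosswind Partners LP → Clearview Logistics SA (R2): 24% × 77% × 27% × 39% = 1.945944% of Slate Manufacturing Inc.
Chain via Larkspur Ventures LLC → Ridgefield Group plc → Talon Realty LP (R2): 100% × 55% × 46% × 24% = 6.072% of Slate Manufacturing Inc.
Direct interest in Slate Manufacturing Inc: 13%.
Aggregating (R3): 1.945944% + 6.072% + 13% = 21.017944%.
21.017944% exceeds the 10% threshold by 11.017944 percentage points.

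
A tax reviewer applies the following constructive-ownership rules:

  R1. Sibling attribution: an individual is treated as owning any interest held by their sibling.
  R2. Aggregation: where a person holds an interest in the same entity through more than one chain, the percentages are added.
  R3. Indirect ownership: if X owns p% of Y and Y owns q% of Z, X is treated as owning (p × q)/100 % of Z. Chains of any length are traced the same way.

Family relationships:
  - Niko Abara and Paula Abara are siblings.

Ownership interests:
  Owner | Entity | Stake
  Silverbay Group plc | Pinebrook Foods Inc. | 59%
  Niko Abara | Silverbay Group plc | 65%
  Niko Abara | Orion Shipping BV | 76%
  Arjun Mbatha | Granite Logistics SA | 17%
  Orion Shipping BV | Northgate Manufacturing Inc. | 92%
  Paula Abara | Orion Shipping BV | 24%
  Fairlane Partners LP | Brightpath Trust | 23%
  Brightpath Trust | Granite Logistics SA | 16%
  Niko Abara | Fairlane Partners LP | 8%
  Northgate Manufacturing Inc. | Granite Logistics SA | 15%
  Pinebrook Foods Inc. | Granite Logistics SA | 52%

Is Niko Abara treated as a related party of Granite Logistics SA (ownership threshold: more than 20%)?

Yes

By sibling attribution (R1), Niko Abara is treated as also owning Paula Abara's interest in Orion Shipping BV, giving 76% + 24% = 100%.
Chain via Orion Shipping BV → Northgate Manufacturing Inc. (R3): 100% × 92% × 15% = 13.8% of Granite Logistics SA.
Chain via Silverbay Group plc → Pinebrook Foods Inc. (R3): 65% × 59% × 52% = 19.942% of Granite Logistics SA.
Chain via Fairlane Partners LP → Brightpath Trust (R3): 8% × 23% × 16% = 0.2944% of Granite Logistics SA.
Aggregating (R2): 13.8% + 19.942% + 0.2944% = 34.0364%.
34.0364% exceeds the 20% threshold, so Niko is a related party to Granite Logistics SA.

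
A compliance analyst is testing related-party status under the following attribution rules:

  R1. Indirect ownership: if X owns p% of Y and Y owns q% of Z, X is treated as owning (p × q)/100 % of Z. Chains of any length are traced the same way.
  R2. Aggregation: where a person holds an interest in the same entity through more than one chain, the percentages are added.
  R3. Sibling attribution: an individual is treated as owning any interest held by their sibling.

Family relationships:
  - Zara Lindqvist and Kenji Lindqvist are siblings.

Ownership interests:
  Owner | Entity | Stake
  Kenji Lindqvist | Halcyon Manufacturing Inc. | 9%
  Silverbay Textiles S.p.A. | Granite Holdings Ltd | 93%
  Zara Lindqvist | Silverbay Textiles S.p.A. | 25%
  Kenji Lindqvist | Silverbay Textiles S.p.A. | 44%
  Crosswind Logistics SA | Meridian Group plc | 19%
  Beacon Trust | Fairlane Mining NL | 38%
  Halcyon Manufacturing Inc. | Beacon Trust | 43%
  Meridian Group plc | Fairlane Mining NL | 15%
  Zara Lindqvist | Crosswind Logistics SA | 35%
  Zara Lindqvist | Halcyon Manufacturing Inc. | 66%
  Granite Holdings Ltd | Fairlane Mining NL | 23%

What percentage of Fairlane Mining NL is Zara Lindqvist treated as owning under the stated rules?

28.0116%

By sibling attribution (R3), Zara Lindqvist is treated as also owning Kenji Lindqvist's interest in Silverbay Textiles S.p.A, giving 25% + 44% = 69%.
By sibling attribution (R3), Zara Lindqvist is treated as also owning Kenji Lindqvist's interest in Halcyon Manufacturing Inc, giving 66% + 9% = 75%.
Chain via Silverbay Textiles S.p.A. → Granite Holdings Ltd (R1): 69% × 93% × 23% = 14.7591% of Fairlane Mining NL.
Chain via Halcyon Manufacturing Inc. → Beacon Trust (R1): 75% × 43% × 38% = 12.255% of Fairlane Mining NL.
Chain via Crosswind Logistics SA → Meridian Group plc (R1): 35% × 19% × 15% = 0.9975% of Fairlane Mining NL.
Aggregating (R2): 14.7591% + 12.255% + 0.9975% = 28.0116%.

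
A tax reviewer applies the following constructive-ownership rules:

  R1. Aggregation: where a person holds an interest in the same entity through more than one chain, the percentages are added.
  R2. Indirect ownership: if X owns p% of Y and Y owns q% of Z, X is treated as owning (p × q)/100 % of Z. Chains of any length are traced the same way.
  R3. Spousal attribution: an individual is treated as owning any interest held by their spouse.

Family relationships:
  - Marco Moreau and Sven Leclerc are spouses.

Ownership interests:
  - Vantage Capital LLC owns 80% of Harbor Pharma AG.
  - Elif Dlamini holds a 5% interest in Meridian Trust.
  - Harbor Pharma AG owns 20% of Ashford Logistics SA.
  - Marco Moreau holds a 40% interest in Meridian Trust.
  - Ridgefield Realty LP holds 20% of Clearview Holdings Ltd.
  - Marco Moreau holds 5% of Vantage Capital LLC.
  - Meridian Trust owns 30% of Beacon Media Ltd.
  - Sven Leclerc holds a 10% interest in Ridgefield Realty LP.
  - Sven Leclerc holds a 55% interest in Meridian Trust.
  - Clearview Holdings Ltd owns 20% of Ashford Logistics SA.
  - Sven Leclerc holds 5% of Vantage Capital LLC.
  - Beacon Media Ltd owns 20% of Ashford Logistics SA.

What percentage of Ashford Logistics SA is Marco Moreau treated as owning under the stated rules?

By spousal attribution (R3), Marco Moreau is treated as also owning Sven Leclerc's interest in Meridian Trust, giving 40% + 55% = 95%.
By spousal attribution (R3), Marco Moreau is treated as also owning Sven Leclerc's interest in Vantage Capital LLC, giving 5% + 5% = 10%.
By spousal attribution (R3), Marco Moreau is treated as owning Sven Leclerc's 10% interest in Ridgefield Realty LP.
Chain via Meridian Trust → Beacon Media Ltd (R2): 95% × 30% × 20% = 5.7% of Ashford Logistics SA.
Chain via Vantage Capital LLC → Harbor Pharma AG (R2): 10% × 80% × 20% = 1.6% of Ashford Logistics SA.
Chain via Ridgefield Realty LP → Clearview Holdings Ltd (R2): 10% × 20% × 20% = 0.4% of Ashford Logistics SA.
Aggregating (R1): 5.7% + 1.6% + 0.4% = 7.7%.

7.7%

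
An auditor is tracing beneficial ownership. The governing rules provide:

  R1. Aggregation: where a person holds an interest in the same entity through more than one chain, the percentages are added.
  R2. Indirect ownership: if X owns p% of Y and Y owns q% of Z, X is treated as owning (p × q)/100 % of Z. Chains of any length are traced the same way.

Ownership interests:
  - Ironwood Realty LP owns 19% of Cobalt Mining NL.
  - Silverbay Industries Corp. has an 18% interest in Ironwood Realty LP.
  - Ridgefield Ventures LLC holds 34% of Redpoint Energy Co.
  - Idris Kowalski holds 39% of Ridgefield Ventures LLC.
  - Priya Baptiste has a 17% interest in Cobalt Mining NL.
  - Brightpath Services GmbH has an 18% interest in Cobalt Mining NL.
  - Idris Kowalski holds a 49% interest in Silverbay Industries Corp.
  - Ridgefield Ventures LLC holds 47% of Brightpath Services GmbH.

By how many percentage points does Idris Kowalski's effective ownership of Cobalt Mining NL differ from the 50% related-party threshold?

Chain via Silverbay Industries Corp. → Ironwood Realty LP (R2): 49% × 18% × 19% = 1.6758% of Cobalt Mining NL.
Chain via Ridgefield Ventures LLC → Brightpath Services GmbH (R2): 39% × 47% × 18% = 3.2994% of Cobalt Mining NL.
Aggregating (R1): 1.6758% + 3.2994% = 4.9752%.
4.9752% falls short of the 50% threshold by 45.0248 percentage points.

45.0248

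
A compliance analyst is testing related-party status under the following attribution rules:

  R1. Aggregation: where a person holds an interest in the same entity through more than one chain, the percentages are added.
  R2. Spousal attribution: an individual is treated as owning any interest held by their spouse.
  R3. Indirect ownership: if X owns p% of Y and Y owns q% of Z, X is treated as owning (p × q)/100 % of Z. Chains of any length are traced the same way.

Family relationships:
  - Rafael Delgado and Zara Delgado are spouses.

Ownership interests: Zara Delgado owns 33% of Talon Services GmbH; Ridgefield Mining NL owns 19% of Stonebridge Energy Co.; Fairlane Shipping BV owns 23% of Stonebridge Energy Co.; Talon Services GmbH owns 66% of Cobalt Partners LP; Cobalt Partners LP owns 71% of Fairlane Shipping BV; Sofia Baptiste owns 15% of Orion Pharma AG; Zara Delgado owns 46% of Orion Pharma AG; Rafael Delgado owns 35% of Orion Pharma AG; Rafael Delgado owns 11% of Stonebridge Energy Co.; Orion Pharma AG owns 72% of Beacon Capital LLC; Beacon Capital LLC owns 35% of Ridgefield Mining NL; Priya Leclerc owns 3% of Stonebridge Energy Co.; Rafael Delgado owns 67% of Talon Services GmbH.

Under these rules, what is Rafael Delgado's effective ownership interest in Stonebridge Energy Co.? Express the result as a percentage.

By spousal attribution (R2), Rafael Delgado is treated as also owning Zara Delgado's interest in Orion Pharma AG, giving 35% + 46% = 81%.
By spousal attribution (R2), Rafael Delgado is treated as also owning Zara Delgado's interest in Talon Services GmbH, giving 67% + 33% = 100%.
Chain via Orion Pharma AG → Beacon Capital LLC → Ridgefield Mining NL (R3): 81% × 72% × 35% × 19% = 3.87828% of Stonebridge Energy Co.
Chain via Talon Services GmbH → Cobalt Partners LP → Fairlane Shipping BV (R3): 100% × 66% × 71% × 23% = 10.7778% of Stonebridge Energy Co.
Direct interest in Stonebridge Energy Co: 11%.
Aggregating (R1): 3.87828% + 10.7778% + 11% = 25.65608%.

25.65608%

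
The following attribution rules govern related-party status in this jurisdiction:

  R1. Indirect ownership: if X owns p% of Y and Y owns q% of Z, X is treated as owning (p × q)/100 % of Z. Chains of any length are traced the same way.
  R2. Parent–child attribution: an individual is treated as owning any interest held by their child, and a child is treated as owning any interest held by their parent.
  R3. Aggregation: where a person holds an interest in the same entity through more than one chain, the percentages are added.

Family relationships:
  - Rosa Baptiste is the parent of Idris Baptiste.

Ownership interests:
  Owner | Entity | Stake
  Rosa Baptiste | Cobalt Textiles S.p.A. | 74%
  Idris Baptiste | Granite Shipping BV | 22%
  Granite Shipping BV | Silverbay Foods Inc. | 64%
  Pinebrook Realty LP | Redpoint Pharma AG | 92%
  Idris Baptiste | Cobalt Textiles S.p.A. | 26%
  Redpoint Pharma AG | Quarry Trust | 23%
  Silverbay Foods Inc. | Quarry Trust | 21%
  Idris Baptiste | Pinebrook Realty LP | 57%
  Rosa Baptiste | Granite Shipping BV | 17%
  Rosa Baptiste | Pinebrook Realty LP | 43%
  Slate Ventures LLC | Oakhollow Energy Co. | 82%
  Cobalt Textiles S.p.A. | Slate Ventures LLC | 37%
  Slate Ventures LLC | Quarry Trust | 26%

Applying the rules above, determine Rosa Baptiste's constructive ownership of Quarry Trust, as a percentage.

36.0216%

By parent–child attribution (R2), Rosa Baptiste is treated as also owning Idris Baptiste's interest in Pinebrook Realty LP, giving 43% + 57% = 100%.
By parent–child attribution (R2), Rosa Baptiste is treated as also owning Idris Baptiste's interest in Cobalt Textiles S.p.A, giving 74% + 26% = 100%.
By parent–child attribution (R2), Rosa Baptiste is treated as also owning Idris Baptiste's interest in Granite Shipping BV, giving 17% + 22% = 39%.
Chain via Pinebrook Realty LP → Redpoint Pharma AG (R1): 100% × 92% × 23% = 21.16% of Quarry Trust.
Chain via Cobalt Textiles S.p.A. → Slate Ventures LLC (R1): 100% × 37% × 26% = 9.62% of Quarry Trust.
Chain via Granite Shipping BV → Silverbay Foods Inc. (R1): 39% × 64% × 21% = 5.2416% of Quarry Trust.
Aggregating (R3): 21.16% + 9.62% + 5.2416% = 36.0216%.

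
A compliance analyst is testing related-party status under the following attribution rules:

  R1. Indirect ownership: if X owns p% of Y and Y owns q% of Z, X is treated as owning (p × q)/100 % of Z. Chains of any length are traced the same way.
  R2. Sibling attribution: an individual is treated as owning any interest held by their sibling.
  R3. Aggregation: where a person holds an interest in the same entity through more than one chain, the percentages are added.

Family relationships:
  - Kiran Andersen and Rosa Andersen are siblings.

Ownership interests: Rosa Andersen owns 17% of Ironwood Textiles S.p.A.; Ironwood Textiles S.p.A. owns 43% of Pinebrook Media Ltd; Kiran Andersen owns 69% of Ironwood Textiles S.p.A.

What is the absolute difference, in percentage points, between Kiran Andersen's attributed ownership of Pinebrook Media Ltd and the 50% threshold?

13.02

By sibling attribution (R2), Kiran Andersen is treated as also owning Rosa Andersen's interest in Ironwood Textiles S.p.A, giving 69% + 17% = 86%.
Chain via Ironwood Textiles S.p.A. (R1): 86% × 43% = 36.98% of Pinebrook Media Ltd.
36.98% falls short of the 50% threshold by 13.02 percentage points.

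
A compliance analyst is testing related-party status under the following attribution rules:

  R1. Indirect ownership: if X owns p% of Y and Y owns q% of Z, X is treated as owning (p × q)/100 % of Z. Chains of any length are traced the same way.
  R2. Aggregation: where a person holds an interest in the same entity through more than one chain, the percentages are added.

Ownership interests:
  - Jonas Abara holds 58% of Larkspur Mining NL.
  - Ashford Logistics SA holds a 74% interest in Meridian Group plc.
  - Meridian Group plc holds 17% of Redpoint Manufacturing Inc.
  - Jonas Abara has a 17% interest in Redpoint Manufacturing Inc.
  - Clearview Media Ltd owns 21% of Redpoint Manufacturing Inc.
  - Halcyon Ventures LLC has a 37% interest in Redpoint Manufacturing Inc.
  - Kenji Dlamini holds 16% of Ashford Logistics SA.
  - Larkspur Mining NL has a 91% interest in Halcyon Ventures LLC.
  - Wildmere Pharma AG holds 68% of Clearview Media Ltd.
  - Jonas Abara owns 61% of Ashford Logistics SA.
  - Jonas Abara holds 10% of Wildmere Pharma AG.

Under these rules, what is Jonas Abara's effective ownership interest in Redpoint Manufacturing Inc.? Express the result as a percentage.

Chain via Ashford Logistics SA → Meridian Group plc (R1): 61% × 74% × 17% = 7.6738% of Redpoint Manufacturing Inc.
Chain via Wildmere Pharma AG → Clearview Media Ltd (R1): 10% × 68% × 21% = 1.428% of Redpoint Manufacturing Inc.
Chain via Larkspur Mining NL → Halcyon Ventures LLC (R1): 58% × 91% × 37% = 19.5286% of Redpoint Manufacturing Inc.
Direct interest in Redpoint Manufacturing Inc: 17%.
Aggregating (R2): 7.6738% + 1.428% + 19.5286% + 17% = 45.6304%.

45.6304%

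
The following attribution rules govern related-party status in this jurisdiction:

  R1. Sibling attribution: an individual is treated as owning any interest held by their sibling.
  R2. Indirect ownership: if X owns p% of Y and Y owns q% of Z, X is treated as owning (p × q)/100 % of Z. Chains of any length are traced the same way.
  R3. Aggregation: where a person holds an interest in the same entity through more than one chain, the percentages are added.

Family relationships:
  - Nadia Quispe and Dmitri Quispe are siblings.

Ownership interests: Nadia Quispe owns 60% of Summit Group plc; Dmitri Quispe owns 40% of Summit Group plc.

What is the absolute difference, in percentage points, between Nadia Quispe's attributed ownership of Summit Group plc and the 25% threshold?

By sibling attribution (R1), Nadia Quispe is treated as also owning Dmitri Quispe's interest in Summit Group plc, giving 60% + 40% = 100%.
Direct interest in Summit Group plc: 100%.
100% exceeds the 25% threshold by 75 percentage points.

75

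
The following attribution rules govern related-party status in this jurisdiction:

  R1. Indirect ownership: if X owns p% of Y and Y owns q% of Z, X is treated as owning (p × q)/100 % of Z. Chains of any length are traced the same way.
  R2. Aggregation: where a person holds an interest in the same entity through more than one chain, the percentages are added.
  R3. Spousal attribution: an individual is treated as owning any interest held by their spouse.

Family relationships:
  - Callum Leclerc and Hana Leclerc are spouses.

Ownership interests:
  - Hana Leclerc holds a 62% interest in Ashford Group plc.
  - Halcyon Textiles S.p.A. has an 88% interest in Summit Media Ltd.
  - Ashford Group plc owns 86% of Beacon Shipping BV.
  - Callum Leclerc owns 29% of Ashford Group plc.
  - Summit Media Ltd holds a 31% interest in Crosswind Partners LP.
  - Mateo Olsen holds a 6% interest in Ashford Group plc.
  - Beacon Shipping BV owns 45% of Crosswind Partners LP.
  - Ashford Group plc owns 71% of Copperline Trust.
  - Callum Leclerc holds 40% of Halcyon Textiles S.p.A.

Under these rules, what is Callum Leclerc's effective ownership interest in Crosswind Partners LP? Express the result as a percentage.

By spousal attribution (R3), Callum Leclerc is treated as also owning Hana Leclerc's interest in Ashford Group plc, giving 29% + 62% = 91%.
Chain via Ashford Group plc → Beacon Shipping BV (R1): 91% × 86% × 45% = 35.217% of Crosswind Partners LP.
Chain via Halcyon Textiles S.p.A. → Summit Media Ltd (R1): 40% × 88% × 31% = 10.912% of Crosswind Partners LP.
Aggregating (R2): 35.217% + 10.912% = 46.129%.

46.129%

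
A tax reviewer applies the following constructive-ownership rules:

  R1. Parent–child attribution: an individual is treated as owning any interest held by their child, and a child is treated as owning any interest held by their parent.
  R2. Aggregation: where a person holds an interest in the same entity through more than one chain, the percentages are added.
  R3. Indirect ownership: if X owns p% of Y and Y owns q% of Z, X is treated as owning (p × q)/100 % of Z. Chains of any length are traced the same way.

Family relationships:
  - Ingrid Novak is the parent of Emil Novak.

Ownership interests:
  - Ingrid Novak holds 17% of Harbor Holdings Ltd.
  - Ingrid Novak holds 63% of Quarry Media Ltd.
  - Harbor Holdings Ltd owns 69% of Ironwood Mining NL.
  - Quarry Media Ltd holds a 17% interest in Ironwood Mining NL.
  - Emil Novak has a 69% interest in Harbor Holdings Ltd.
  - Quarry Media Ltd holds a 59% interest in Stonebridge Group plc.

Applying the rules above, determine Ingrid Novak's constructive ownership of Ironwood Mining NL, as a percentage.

70.05%

By parent–child attribution (R1), Ingrid Novak is treated as also owning Emil Novak's interest in Harbor Holdings Ltd, giving 17% + 69% = 86%.
Chain via Quarry Media Ltd (R3): 63% × 17% = 10.71% of Ironwood Mining NL.
Chain via Harbor Holdings Ltd (R3): 86% × 69% = 59.34% of Ironwood Mining NL.
Aggregating (R2): 10.71% + 59.34% = 70.05%.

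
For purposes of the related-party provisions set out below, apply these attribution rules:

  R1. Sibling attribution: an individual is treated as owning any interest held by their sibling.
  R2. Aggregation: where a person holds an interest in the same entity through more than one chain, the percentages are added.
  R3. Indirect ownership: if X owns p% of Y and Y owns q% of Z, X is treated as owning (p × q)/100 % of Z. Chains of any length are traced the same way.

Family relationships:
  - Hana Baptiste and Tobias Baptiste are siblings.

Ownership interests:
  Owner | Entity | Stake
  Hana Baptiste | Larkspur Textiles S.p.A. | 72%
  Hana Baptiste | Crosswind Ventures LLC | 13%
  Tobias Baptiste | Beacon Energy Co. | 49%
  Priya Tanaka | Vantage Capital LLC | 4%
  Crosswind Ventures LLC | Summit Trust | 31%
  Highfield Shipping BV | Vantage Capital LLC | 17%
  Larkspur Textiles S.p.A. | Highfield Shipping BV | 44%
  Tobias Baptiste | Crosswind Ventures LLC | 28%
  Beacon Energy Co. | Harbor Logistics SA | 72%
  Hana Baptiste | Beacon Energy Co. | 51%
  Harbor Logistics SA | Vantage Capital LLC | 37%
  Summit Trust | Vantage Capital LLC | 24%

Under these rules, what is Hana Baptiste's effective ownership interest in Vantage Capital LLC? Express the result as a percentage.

By sibling attribution (R1), Hana Baptiste is treated as also owning Tobias Baptiste's interest in Crosswind Ventures LLC, giving 13% + 28% = 41%.
By sibling attribution (R1), Hana Baptiste is treated as also owning Tobias Baptiste's interest in Beacon Energy Co, giving 51% + 49% = 100%.
Chain via Larkspur Textiles S.p.A. → Highfield Shipping BV (R3): 72% × 44% × 17% = 5.3856% of Vantage Capital LLC.
Chain via Crosswind Ventures LLC → Summit Trust (R3): 41% × 31% × 24% = 3.0504% of Vantage Capital LLC.
Chain via Beacon Energy Co. → Harbor Logistics SA (R3): 100% × 72% × 37% = 26.64% of Vantage Capital LLC.
Aggregating (R2): 5.3856% + 3.0504% + 26.64% = 35.076%.

35.076%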